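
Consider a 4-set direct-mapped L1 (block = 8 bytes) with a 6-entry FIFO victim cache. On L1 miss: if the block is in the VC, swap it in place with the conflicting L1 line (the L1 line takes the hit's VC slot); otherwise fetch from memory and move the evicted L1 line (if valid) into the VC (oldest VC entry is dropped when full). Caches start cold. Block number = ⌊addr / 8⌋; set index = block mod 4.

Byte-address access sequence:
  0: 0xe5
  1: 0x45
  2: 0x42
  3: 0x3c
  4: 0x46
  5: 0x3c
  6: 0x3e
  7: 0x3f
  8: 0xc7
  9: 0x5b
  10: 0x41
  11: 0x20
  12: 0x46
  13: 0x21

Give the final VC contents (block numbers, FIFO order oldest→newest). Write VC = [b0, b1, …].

VC = [28, 24, 7, 8]

#0 0xe5→b28/s0 MISS; vc=[]
#1 0x45→b8/s0 MISS; vc=[28]
#2 0x42→b8/s0 L1-HIT; vc=[28]
#3 0x3c→b7/s3 MISS; vc=[28]
#4 0x46→b8/s0 L1-HIT; vc=[28]
#5 0x3c→b7/s3 L1-HIT; vc=[28]
#6 0x3e→b7/s3 L1-HIT; vc=[28]
#7 0x3f→b7/s3 L1-HIT; vc=[28]
#8 0xc7→b24/s0 MISS; vc=[28,8]
#9 0x5b→b11/s3 MISS; vc=[28,8,7]
#10 0x41→b8/s0 VC-HIT; vc=[28,24,7]
#11 0x20→b4/s0 MISS; vc=[28,24,7,8]
#12 0x46→b8/s0 VC-HIT; vc=[28,24,7,4]
#13 0x21→b4/s0 VC-HIT; vc=[28,24,7,8]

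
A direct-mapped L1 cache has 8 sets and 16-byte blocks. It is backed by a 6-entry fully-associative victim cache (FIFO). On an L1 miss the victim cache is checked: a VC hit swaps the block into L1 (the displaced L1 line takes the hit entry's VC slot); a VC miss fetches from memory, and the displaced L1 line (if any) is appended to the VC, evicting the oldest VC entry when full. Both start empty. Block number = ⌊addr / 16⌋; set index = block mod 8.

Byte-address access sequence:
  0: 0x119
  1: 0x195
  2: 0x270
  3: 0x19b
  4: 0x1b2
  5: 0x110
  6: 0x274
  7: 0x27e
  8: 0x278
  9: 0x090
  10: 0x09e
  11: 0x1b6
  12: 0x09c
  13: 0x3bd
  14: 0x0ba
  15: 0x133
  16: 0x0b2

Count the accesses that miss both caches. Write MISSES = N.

MISSES = 8

0: 0x119 (blk 17, set 1) → MISS  vc=[]
1: 0x195 (blk 25, set 1) → MISS  vc=[17]
2: 0x270 (blk 39, set 7) → MISS  vc=[17]
3: 0x19b (blk 25, set 1) → L1-HIT  vc=[17]
4: 0x1b2 (blk 27, set 3) → MISS  vc=[17]
5: 0x110 (blk 17, set 1) → VC-HIT  vc=[25]
6: 0x274 (blk 39, set 7) → L1-HIT  vc=[25]
7: 0x27e (blk 39, set 7) → L1-HIT  vc=[25]
8: 0x278 (blk 39, set 7) → L1-HIT  vc=[25]
9: 0x90 (blk 9, set 1) → MISS  vc=[25, 17]
10: 0x9e (blk 9, set 1) → L1-HIT  vc=[25, 17]
11: 0x1b6 (blk 27, set 3) → L1-HIT  vc=[25, 17]
12: 0x9c (blk 9, set 1) → L1-HIT  vc=[25, 17]
13: 0x3bd (blk 59, set 3) → MISS  vc=[25, 17, 27]
14: 0xba (blk 11, set 3) → MISS  vc=[25, 17, 27, 59]
15: 0x133 (blk 19, set 3) → MISS  vc=[25, 17, 27, 59, 11]
16: 0xb2 (blk 11, set 3) → VC-HIT  vc=[25, 17, 27, 59, 19]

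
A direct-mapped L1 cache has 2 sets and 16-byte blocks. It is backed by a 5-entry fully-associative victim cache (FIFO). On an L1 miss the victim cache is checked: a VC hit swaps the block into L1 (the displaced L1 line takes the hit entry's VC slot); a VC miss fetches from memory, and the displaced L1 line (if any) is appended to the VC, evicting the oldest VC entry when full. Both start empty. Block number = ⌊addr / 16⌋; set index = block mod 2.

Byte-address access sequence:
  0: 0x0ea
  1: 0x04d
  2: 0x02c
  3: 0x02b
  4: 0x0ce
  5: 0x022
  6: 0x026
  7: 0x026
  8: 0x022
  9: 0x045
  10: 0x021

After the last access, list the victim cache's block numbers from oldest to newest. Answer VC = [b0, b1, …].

#0 0xea→b14/s0 MISS; vc=[]
#1 0x4d→b4/s0 MISS; vc=[14]
#2 0x2c→b2/s0 MISS; vc=[14,4]
#3 0x2b→b2/s0 L1-HIT; vc=[14,4]
#4 0xce→b12/s0 MISS; vc=[14,4,2]
#5 0x22→b2/s0 VC-HIT; vc=[14,4,12]
#6 0x26→b2/s0 L1-HIT; vc=[14,4,12]
#7 0x26→b2/s0 L1-HIT; vc=[14,4,12]
#8 0x22→b2/s0 L1-HIT; vc=[14,4,12]
#9 0x45→b4/s0 VC-HIT; vc=[14,2,12]
#10 0x21→b2/s0 VC-HIT; vc=[14,4,12]

VC = [14, 4, 12]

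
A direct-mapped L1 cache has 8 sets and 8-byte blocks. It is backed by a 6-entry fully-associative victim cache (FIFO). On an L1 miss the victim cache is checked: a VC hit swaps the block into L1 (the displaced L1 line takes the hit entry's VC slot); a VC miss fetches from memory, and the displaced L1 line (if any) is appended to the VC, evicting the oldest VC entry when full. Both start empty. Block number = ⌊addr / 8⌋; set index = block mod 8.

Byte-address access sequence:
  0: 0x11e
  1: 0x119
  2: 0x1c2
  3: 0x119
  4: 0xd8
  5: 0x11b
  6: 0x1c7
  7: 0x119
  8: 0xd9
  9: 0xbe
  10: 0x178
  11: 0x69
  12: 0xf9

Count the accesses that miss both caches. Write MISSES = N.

#0 0x11e→b35/s3 MISS; vc=[]
#1 0x119→b35/s3 L1-HIT; vc=[]
#2 0x1c2→b56/s0 MISS; vc=[]
#3 0x119→b35/s3 L1-HIT; vc=[]
#4 0xd8→b27/s3 MISS; vc=[35]
#5 0x11b→b35/s3 VC-HIT; vc=[27]
#6 0x1c7→b56/s0 L1-HIT; vc=[27]
#7 0x119→b35/s3 L1-HIT; vc=[27]
#8 0xd9→b27/s3 VC-HIT; vc=[35]
#9 0xbe→b23/s7 MISS; vc=[35]
#10 0x178→b47/s7 MISS; vc=[35,23]
#11 0x69→b13/s5 MISS; vc=[35,23]
#12 0xf9→b31/s7 MISS; vc=[35,23,47]

MISSES = 7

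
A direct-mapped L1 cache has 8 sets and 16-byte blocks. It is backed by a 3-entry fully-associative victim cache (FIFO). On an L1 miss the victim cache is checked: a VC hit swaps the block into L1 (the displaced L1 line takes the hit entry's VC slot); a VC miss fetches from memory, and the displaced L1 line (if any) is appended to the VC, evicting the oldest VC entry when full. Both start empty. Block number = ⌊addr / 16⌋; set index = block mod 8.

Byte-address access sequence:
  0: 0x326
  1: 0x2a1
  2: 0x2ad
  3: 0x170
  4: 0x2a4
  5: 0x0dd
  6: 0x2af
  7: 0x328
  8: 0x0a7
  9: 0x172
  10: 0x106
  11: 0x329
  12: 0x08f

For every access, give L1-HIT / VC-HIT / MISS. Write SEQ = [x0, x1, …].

#0 0x326→b50/s2 MISS; vc=[]
#1 0x2a1→b42/s2 MISS; vc=[50]
#2 0x2ad→b42/s2 L1-HIT; vc=[50]
#3 0x170→b23/s7 MISS; vc=[50]
#4 0x2a4→b42/s2 L1-HIT; vc=[50]
#5 0xdd→b13/s5 MISS; vc=[50]
#6 0x2af→b42/s2 L1-HIT; vc=[50]
#7 0x328→b50/s2 VC-HIT; vc=[42]
#8 0xa7→b10/s2 MISS; vc=[42,50]
#9 0x172→b23/s7 L1-HIT; vc=[42,50]
#10 0x106→b16/s0 MISS; vc=[42,50]
#11 0x329→b50/s2 VC-HIT; vc=[42,10]
#12 0x8f→b8/s0 MISS; vc=[42,10,16]

SEQ = [MISS, MISS, L1-HIT, MISS, L1-HIT, MISS, L1-HIT, VC-HIT, MISS, L1-HIT, MISS, VC-HIT, MISS]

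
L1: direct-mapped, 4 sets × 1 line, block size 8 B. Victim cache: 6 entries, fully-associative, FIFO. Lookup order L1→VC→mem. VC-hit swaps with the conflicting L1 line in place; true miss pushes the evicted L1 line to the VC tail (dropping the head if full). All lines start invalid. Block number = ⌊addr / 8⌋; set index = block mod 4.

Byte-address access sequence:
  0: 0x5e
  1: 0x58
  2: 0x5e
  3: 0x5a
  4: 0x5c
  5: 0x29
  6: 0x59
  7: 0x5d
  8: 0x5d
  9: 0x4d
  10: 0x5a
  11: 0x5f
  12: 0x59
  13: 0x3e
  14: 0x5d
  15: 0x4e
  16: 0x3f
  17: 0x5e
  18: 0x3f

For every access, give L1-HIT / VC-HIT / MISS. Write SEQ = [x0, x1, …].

SEQ = [MISS, L1-HIT, L1-HIT, L1-HIT, L1-HIT, MISS, L1-HIT, L1-HIT, L1-HIT, MISS, L1-HIT, L1-HIT, L1-HIT, MISS, VC-HIT, L1-HIT, VC-HIT, VC-HIT, VC-HIT]

  [0] addr=0x5e blk=11 s=3: MISS | VC []
  [1] addr=0x58 blk=11 s=3: L1-HIT | VC []
  [2] addr=0x5e blk=11 s=3: L1-HIT | VC []
  [3] addr=0x5a blk=11 s=3: L1-HIT | VC []
  [4] addr=0x5c blk=11 s=3: L1-HIT | VC []
  [5] addr=0x29 blk=5 s=1: MISS | VC []
  [6] addr=0x59 blk=11 s=3: L1-HIT | VC []
  [7] addr=0x5d blk=11 s=3: L1-HIT | VC []
  [8] addr=0x5d blk=11 s=3: L1-HIT | VC []
  [9] addr=0x4d blk=9 s=1: MISS | VC [5]
  [10] addr=0x5a blk=11 s=3: L1-HIT | VC [5]
  [11] addr=0x5f blk=11 s=3: L1-HIT | VC [5]
  [12] addr=0x59 blk=11 s=3: L1-HIT | VC [5]
  [13] addr=0x3e blk=7 s=3: MISS | VC [5, 11]
  [14] addr=0x5d blk=11 s=3: VC-HIT | VC [5, 7]
  [15] addr=0x4e blk=9 s=1: L1-HIT | VC [5, 7]
  [16] addr=0x3f blk=7 s=3: VC-HIT | VC [5, 11]
  [17] addr=0x5e blk=11 s=3: VC-HIT | VC [5, 7]
  [18] addr=0x3f blk=7 s=3: VC-HIT | VC [5, 11]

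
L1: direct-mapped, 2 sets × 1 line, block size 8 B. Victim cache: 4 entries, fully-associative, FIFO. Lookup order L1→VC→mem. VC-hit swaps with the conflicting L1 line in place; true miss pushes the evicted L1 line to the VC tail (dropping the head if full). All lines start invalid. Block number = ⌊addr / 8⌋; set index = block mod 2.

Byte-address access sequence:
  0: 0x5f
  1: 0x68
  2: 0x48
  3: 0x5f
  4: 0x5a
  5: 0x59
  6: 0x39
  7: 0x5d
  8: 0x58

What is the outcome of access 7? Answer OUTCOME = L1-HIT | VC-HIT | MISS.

#0 0x5f→b11/s1 MISS; vc=[]
#1 0x68→b13/s1 MISS; vc=[11]
#2 0x48→b9/s1 MISS; vc=[11,13]
#3 0x5f→b11/s1 VC-HIT; vc=[9,13]
#4 0x5a→b11/s1 L1-HIT; vc=[9,13]
#5 0x59→b11/s1 L1-HIT; vc=[9,13]
#6 0x39→b7/s1 MISS; vc=[9,13,11]
#7 0x5d→b11/s1 VC-HIT; vc=[9,13,7]
#8 0x58→b11/s1 L1-HIT; vc=[9,13,7]

OUTCOME = VC-HIT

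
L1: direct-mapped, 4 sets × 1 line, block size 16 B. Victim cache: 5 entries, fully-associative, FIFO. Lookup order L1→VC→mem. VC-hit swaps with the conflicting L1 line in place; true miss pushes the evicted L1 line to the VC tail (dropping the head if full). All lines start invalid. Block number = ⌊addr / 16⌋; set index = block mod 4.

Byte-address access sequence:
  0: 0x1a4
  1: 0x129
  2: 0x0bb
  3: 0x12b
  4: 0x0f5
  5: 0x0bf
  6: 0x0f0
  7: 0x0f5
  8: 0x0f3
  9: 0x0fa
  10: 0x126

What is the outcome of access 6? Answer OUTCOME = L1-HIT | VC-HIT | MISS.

0: 0x1a4 (blk 26, set 2) → MISS  vc=[]
1: 0x129 (blk 18, set 2) → MISS  vc=[26]
2: 0xbb (blk 11, set 3) → MISS  vc=[26]
3: 0x12b (blk 18, set 2) → L1-HIT  vc=[26]
4: 0xf5 (blk 15, set 3) → MISS  vc=[26, 11]
5: 0xbf (blk 11, set 3) → VC-HIT  vc=[26, 15]
6: 0xf0 (blk 15, set 3) → VC-HIT  vc=[26, 11]
7: 0xf5 (blk 15, set 3) → L1-HIT  vc=[26, 11]
8: 0xf3 (blk 15, set 3) → L1-HIT  vc=[26, 11]
9: 0xfa (blk 15, set 3) → L1-HIT  vc=[26, 11]
10: 0x126 (blk 18, set 2) → L1-HIT  vc=[26, 11]

OUTCOME = VC-HIT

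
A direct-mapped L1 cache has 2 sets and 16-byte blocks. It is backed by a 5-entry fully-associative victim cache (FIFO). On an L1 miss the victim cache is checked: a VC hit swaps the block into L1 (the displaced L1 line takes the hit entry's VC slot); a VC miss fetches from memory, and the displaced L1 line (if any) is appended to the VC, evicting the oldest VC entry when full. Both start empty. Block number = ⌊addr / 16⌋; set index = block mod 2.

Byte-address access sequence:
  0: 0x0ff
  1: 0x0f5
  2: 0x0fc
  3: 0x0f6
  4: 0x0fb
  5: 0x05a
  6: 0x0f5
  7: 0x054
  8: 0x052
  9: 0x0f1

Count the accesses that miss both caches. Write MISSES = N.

#0 0xff→b15/s1 MISS; vc=[]
#1 0xf5→b15/s1 L1-HIT; vc=[]
#2 0xfc→b15/s1 L1-HIT; vc=[]
#3 0xf6→b15/s1 L1-HIT; vc=[]
#4 0xfb→b15/s1 L1-HIT; vc=[]
#5 0x5a→b5/s1 MISS; vc=[15]
#6 0xf5→b15/s1 VC-HIT; vc=[5]
#7 0x54→b5/s1 VC-HIT; vc=[15]
#8 0x52→b5/s1 L1-HIT; vc=[15]
#9 0xf1→b15/s1 VC-HIT; vc=[5]

MISSES = 2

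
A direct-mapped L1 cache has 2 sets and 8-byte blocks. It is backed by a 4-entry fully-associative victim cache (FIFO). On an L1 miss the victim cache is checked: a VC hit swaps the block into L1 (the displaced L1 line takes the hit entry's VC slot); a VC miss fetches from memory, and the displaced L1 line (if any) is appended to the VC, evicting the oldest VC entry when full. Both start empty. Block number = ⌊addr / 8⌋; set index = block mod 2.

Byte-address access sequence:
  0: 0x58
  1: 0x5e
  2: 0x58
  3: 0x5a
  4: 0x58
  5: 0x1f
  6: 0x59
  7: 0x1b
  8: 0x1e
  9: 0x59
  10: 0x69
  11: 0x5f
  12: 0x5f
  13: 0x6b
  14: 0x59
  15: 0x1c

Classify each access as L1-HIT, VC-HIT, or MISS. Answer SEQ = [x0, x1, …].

SEQ = [MISS, L1-HIT, L1-HIT, L1-HIT, L1-HIT, MISS, VC-HIT, VC-HIT, L1-HIT, VC-HIT, MISS, VC-HIT, L1-HIT, VC-HIT, VC-HIT, VC-HIT]

#0 0x58→b11/s1 MISS; vc=[]
#1 0x5e→b11/s1 L1-HIT; vc=[]
#2 0x58→b11/s1 L1-HIT; vc=[]
#3 0x5a→b11/s1 L1-HIT; vc=[]
#4 0x58→b11/s1 L1-HIT; vc=[]
#5 0x1f→b3/s1 MISS; vc=[11]
#6 0x59→b11/s1 VC-HIT; vc=[3]
#7 0x1b→b3/s1 VC-HIT; vc=[11]
#8 0x1e→b3/s1 L1-HIT; vc=[11]
#9 0x59→b11/s1 VC-HIT; vc=[3]
#10 0x69→b13/s1 MISS; vc=[3,11]
#11 0x5f→b11/s1 VC-HIT; vc=[3,13]
#12 0x5f→b11/s1 L1-HIT; vc=[3,13]
#13 0x6b→b13/s1 VC-HIT; vc=[3,11]
#14 0x59→b11/s1 VC-HIT; vc=[3,13]
#15 0x1c→b3/s1 VC-HIT; vc=[11,13]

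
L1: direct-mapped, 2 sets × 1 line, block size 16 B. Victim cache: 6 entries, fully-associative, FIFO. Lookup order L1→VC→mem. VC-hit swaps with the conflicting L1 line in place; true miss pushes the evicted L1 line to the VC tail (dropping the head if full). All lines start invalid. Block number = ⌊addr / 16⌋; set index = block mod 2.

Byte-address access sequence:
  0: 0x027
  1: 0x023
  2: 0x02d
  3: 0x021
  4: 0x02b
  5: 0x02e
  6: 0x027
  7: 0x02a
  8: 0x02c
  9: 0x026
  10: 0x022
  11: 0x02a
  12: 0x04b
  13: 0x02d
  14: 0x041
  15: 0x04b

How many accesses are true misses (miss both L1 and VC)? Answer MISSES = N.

MISSES = 2

0: 0x27 (blk 2, set 0) → MISS  vc=[]
1: 0x23 (blk 2, set 0) → L1-HIT  vc=[]
2: 0x2d (blk 2, set 0) → L1-HIT  vc=[]
3: 0x21 (blk 2, set 0) → L1-HIT  vc=[]
4: 0x2b (blk 2, set 0) → L1-HIT  vc=[]
5: 0x2e (blk 2, set 0) → L1-HIT  vc=[]
6: 0x27 (blk 2, set 0) → L1-HIT  vc=[]
7: 0x2a (blk 2, set 0) → L1-HIT  vc=[]
8: 0x2c (blk 2, set 0) → L1-HIT  vc=[]
9: 0x26 (blk 2, set 0) → L1-HIT  vc=[]
10: 0x22 (blk 2, set 0) → L1-HIT  vc=[]
11: 0x2a (blk 2, set 0) → L1-HIT  vc=[]
12: 0x4b (blk 4, set 0) → MISS  vc=[2]
13: 0x2d (blk 2, set 0) → VC-HIT  vc=[4]
14: 0x41 (blk 4, set 0) → VC-HIT  vc=[2]
15: 0x4b (blk 4, set 0) → L1-HIT  vc=[2]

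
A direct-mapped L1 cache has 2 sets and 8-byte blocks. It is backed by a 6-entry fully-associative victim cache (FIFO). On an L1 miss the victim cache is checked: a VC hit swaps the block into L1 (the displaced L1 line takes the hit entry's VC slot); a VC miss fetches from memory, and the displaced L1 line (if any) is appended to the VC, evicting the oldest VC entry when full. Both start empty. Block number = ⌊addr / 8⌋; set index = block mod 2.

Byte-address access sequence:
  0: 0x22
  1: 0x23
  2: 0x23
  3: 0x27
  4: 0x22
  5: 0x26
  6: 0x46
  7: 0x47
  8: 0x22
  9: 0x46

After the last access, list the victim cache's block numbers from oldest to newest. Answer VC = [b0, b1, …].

VC = [4]

#0 0x22→b4/s0 MISS; vc=[]
#1 0x23→b4/s0 L1-HIT; vc=[]
#2 0x23→b4/s0 L1-HIT; vc=[]
#3 0x27→b4/s0 L1-HIT; vc=[]
#4 0x22→b4/s0 L1-HIT; vc=[]
#5 0x26→b4/s0 L1-HIT; vc=[]
#6 0x46→b8/s0 MISS; vc=[4]
#7 0x47→b8/s0 L1-HIT; vc=[4]
#8 0x22→b4/s0 VC-HIT; vc=[8]
#9 0x46→b8/s0 VC-HIT; vc=[4]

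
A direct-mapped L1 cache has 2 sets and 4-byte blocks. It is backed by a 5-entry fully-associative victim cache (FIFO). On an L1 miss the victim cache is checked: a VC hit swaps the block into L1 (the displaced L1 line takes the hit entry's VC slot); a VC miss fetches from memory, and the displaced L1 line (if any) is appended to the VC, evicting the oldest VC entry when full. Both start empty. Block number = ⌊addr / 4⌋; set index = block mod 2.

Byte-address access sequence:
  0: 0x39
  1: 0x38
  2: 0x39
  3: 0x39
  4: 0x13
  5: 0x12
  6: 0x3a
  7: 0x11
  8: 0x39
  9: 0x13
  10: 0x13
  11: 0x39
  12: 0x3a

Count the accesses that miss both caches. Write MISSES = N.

#0 0x39→b14/s0 MISS; vc=[]
#1 0x38→b14/s0 L1-HIT; vc=[]
#2 0x39→b14/s0 L1-HIT; vc=[]
#3 0x39→b14/s0 L1-HIT; vc=[]
#4 0x13→b4/s0 MISS; vc=[14]
#5 0x12→b4/s0 L1-HIT; vc=[14]
#6 0x3a→b14/s0 VC-HIT; vc=[4]
#7 0x11→b4/s0 VC-HIT; vc=[14]
#8 0x39→b14/s0 VC-HIT; vc=[4]
#9 0x13→b4/s0 VC-HIT; vc=[14]
#10 0x13→b4/s0 L1-HIT; vc=[14]
#11 0x39→b14/s0 VC-HIT; vc=[4]
#12 0x3a→b14/s0 L1-HIT; vc=[4]

MISSES = 2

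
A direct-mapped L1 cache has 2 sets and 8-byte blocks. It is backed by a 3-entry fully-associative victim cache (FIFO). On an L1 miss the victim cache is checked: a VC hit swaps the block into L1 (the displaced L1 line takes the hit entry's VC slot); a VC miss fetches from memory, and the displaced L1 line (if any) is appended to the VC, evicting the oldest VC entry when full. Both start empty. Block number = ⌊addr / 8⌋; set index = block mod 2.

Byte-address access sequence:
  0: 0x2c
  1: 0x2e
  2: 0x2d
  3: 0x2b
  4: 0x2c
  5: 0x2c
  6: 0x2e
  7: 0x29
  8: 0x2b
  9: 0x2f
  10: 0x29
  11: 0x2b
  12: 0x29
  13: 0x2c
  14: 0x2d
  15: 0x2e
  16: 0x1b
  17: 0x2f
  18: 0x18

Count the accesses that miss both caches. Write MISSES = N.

#0 0x2c→b5/s1 MISS; vc=[]
#1 0x2e→b5/s1 L1-HIT; vc=[]
#2 0x2d→b5/s1 L1-HIT; vc=[]
#3 0x2b→b5/s1 L1-HIT; vc=[]
#4 0x2c→b5/s1 L1-HIT; vc=[]
#5 0x2c→b5/s1 L1-HIT; vc=[]
#6 0x2e→b5/s1 L1-HIT; vc=[]
#7 0x29→b5/s1 L1-HIT; vc=[]
#8 0x2b→b5/s1 L1-HIT; vc=[]
#9 0x2f→b5/s1 L1-HIT; vc=[]
#10 0x29→b5/s1 L1-HIT; vc=[]
#11 0x2b→b5/s1 L1-HIT; vc=[]
#12 0x29→b5/s1 L1-HIT; vc=[]
#13 0x2c→b5/s1 L1-HIT; vc=[]
#14 0x2d→b5/s1 L1-HIT; vc=[]
#15 0x2e→b5/s1 L1-HIT; vc=[]
#16 0x1b→b3/s1 MISS; vc=[5]
#17 0x2f→b5/s1 VC-HIT; vc=[3]
#18 0x18→b3/s1 VC-HIT; vc=[5]

MISSES = 2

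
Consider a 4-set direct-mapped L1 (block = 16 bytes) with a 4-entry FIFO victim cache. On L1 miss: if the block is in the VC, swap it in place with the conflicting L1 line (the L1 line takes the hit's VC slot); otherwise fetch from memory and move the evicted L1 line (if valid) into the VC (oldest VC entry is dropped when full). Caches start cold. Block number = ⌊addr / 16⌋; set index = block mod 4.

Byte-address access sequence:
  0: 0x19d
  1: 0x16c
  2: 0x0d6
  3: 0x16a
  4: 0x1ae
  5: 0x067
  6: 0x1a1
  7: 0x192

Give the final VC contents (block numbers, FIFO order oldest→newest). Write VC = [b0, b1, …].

VC = [13, 22, 6]

0: 0x19d (blk 25, set 1) → MISS  vc=[]
1: 0x16c (blk 22, set 2) → MISS  vc=[]
2: 0xd6 (blk 13, set 1) → MISS  vc=[25]
3: 0x16a (blk 22, set 2) → L1-HIT  vc=[25]
4: 0x1ae (blk 26, set 2) → MISS  vc=[25, 22]
5: 0x67 (blk 6, set 2) → MISS  vc=[25, 22, 26]
6: 0x1a1 (blk 26, set 2) → VC-HIT  vc=[25, 22, 6]
7: 0x192 (blk 25, set 1) → VC-HIT  vc=[13, 22, 6]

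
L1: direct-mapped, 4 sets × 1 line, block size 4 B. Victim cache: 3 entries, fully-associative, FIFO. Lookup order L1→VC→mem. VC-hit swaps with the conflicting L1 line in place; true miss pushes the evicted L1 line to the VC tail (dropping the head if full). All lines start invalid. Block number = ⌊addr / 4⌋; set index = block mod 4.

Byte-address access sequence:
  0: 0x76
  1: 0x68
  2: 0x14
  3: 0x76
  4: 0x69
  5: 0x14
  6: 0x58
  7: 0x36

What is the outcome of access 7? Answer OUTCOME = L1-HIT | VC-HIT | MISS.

OUTCOME = MISS

0: 0x76 (blk 29, set 1) → MISS  vc=[]
1: 0x68 (blk 26, set 2) → MISS  vc=[]
2: 0x14 (blk 5, set 1) → MISS  vc=[29]
3: 0x76 (blk 29, set 1) → VC-HIT  vc=[5]
4: 0x69 (blk 26, set 2) → L1-HIT  vc=[5]
5: 0x14 (blk 5, set 1) → VC-HIT  vc=[29]
6: 0x58 (blk 22, set 2) → MISS  vc=[29, 26]
7: 0x36 (blk 13, set 1) → MISS  vc=[29, 26, 5]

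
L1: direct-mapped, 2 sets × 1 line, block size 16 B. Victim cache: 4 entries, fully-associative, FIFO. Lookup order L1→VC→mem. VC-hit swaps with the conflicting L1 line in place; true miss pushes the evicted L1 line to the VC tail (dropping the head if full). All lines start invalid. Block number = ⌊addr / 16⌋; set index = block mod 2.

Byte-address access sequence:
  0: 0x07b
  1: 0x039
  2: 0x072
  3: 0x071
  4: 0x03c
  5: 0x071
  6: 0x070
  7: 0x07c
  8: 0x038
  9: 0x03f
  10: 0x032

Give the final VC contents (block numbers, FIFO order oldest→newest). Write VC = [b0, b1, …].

VC = [7]

0: 0x7b (blk 7, set 1) → MISS  vc=[]
1: 0x39 (blk 3, set 1) → MISS  vc=[7]
2: 0x72 (blk 7, set 1) → VC-HIT  vc=[3]
3: 0x71 (blk 7, set 1) → L1-HIT  vc=[3]
4: 0x3c (blk 3, set 1) → VC-HIT  vc=[7]
5: 0x71 (blk 7, set 1) → VC-HIT  vc=[3]
6: 0x70 (blk 7, set 1) → L1-HIT  vc=[3]
7: 0x7c (blk 7, set 1) → L1-HIT  vc=[3]
8: 0x38 (blk 3, set 1) → VC-HIT  vc=[7]
9: 0x3f (blk 3, set 1) → L1-HIT  vc=[7]
10: 0x32 (blk 3, set 1) → L1-HIT  vc=[7]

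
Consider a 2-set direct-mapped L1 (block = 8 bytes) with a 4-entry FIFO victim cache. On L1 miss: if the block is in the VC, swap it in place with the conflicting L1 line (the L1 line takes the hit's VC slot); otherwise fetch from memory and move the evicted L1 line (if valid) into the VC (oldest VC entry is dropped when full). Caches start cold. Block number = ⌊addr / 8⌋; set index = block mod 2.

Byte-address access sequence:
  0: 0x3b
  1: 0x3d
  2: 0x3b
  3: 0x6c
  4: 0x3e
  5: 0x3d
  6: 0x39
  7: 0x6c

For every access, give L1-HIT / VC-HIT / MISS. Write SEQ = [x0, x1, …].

  [0] addr=0x3b blk=7 s=1: MISS | VC []
  [1] addr=0x3d blk=7 s=1: L1-HIT | VC []
  [2] addr=0x3b blk=7 s=1: L1-HIT | VC []
  [3] addr=0x6c blk=13 s=1: MISS | VC [7]
  [4] addr=0x3e blk=7 s=1: VC-HIT | VC [13]
  [5] addr=0x3d blk=7 s=1: L1-HIT | VC [13]
  [6] addr=0x39 blk=7 s=1: L1-HIT | VC [13]
  [7] addr=0x6c blk=13 s=1: VC-HIT | VC [7]

SEQ = [MISS, L1-HIT, L1-HIT, MISS, VC-HIT, L1-HIT, L1-HIT, VC-HIT]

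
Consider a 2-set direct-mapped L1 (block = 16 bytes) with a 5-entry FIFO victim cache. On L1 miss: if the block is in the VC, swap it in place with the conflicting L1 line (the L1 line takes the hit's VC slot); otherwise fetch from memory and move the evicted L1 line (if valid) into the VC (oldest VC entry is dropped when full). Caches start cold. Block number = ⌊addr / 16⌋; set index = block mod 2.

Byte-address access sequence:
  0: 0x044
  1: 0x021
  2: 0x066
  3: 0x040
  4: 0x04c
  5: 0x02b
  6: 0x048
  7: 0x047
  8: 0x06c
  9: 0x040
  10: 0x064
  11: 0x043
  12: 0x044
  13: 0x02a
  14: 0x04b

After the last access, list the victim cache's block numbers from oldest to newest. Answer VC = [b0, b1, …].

0: 0x44 (blk 4, set 0) → MISS  vc=[]
1: 0x21 (blk 2, set 0) → MISS  vc=[4]
2: 0x66 (blk 6, set 0) → MISS  vc=[4, 2]
3: 0x40 (blk 4, set 0) → VC-HIT  vc=[6, 2]
4: 0x4c (blk 4, set 0) → L1-HIT  vc=[6, 2]
5: 0x2b (blk 2, set 0) → VC-HIT  vc=[6, 4]
6: 0x48 (blk 4, set 0) → VC-HIT  vc=[6, 2]
7: 0x47 (blk 4, set 0) → L1-HIT  vc=[6, 2]
8: 0x6c (blk 6, set 0) → VC-HIT  vc=[4, 2]
9: 0x40 (blk 4, set 0) → VC-HIT  vc=[6, 2]
10: 0x64 (blk 6, set 0) → VC-HIT  vc=[4, 2]
11: 0x43 (blk 4, set 0) → VC-HIT  vc=[6, 2]
12: 0x44 (blk 4, set 0) → L1-HIT  vc=[6, 2]
13: 0x2a (blk 2, set 0) → VC-HIT  vc=[6, 4]
14: 0x4b (blk 4, set 0) → VC-HIT  vc=[6, 2]

VC = [6, 2]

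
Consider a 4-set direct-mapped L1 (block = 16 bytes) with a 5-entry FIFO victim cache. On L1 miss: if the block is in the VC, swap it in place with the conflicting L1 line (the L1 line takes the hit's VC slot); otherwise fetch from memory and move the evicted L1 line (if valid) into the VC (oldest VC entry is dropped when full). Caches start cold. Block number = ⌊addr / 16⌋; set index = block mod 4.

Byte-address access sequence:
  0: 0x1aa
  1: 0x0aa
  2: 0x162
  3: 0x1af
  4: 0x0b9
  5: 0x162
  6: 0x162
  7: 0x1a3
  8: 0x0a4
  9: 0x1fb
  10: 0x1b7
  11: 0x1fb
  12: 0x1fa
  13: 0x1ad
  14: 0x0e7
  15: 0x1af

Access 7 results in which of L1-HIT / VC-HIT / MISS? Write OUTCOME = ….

OUTCOME = VC-HIT

#0 0x1aa→b26/s2 MISS; vc=[]
#1 0xaa→b10/s2 MISS; vc=[26]
#2 0x162→b22/s2 MISS; vc=[26,10]
#3 0x1af→b26/s2 VC-HIT; vc=[22,10]
#4 0xb9→b11/s3 MISS; vc=[22,10]
#5 0x162→b22/s2 VC-HIT; vc=[26,10]
#6 0x162→b22/s2 L1-HIT; vc=[26,10]
#7 0x1a3→b26/s2 VC-HIT; vc=[22,10]
#8 0xa4→b10/s2 VC-HIT; vc=[22,26]
#9 0x1fb→b31/s3 MISS; vc=[22,26,11]
#10 0x1b7→b27/s3 MISS; vc=[22,26,11,31]
#11 0x1fb→b31/s3 VC-HIT; vc=[22,26,11,27]
#12 0x1fa→b31/s3 L1-HIT; vc=[22,26,11,27]
#13 0x1ad→b26/s2 VC-HIT; vc=[22,10,11,27]
#14 0xe7→b14/s2 MISS; vc=[22,10,11,27,26]
#15 0x1af→b26/s2 VC-HIT; vc=[22,10,11,27,14]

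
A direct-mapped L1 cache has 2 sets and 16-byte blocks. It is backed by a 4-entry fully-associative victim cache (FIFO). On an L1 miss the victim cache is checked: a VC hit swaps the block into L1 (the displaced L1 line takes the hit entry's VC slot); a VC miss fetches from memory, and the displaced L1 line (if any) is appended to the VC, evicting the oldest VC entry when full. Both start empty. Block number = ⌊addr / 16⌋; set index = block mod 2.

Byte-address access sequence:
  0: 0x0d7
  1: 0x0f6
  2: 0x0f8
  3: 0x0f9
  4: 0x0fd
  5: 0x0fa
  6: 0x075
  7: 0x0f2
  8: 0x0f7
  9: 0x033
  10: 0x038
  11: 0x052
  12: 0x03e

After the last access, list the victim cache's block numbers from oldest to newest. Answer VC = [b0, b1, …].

#0 0xd7→b13/s1 MISS; vc=[]
#1 0xf6→b15/s1 MISS; vc=[13]
#2 0xf8→b15/s1 L1-HIT; vc=[13]
#3 0xf9→b15/s1 L1-HIT; vc=[13]
#4 0xfd→b15/s1 L1-HIT; vc=[13]
#5 0xfa→b15/s1 L1-HIT; vc=[13]
#6 0x75→b7/s1 MISS; vc=[13,15]
#7 0xf2→b15/s1 VC-HIT; vc=[13,7]
#8 0xf7→b15/s1 L1-HIT; vc=[13,7]
#9 0x33→b3/s1 MISS; vc=[13,7,15]
#10 0x38→b3/s1 L1-HIT; vc=[13,7,15]
#11 0x52→b5/s1 MISS; vc=[13,7,15,3]
#12 0x3e→b3/s1 VC-HIT; vc=[13,7,15,5]

VC = [13, 7, 15, 5]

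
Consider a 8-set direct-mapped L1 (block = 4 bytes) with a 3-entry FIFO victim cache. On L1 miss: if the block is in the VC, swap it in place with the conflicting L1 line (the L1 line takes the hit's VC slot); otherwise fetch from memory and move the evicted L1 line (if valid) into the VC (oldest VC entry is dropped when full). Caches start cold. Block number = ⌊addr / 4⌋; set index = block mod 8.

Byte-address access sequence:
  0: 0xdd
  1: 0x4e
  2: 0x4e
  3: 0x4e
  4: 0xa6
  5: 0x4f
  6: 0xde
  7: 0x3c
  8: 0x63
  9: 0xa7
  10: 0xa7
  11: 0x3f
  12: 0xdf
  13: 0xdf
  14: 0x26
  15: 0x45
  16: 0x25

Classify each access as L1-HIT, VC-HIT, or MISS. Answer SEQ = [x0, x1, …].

0: 0xdd (blk 55, set 7) → MISS  vc=[]
1: 0x4e (blk 19, set 3) → MISS  vc=[]
2: 0x4e (blk 19, set 3) → L1-HIT  vc=[]
3: 0x4e (blk 19, set 3) → L1-HIT  vc=[]
4: 0xa6 (blk 41, set 1) → MISS  vc=[]
5: 0x4f (blk 19, set 3) → L1-HIT  vc=[]
6: 0xde (blk 55, set 7) → L1-HIT  vc=[]
7: 0x3c (blk 15, set 7) → MISS  vc=[55]
8: 0x63 (blk 24, set 0) → MISS  vc=[55]
9: 0xa7 (blk 41, set 1) → L1-HIT  vc=[55]
10: 0xa7 (blk 41, set 1) → L1-HIT  vc=[55]
11: 0x3f (blk 15, set 7) → L1-HIT  vc=[55]
12: 0xdf (blk 55, set 7) → VC-HIT  vc=[15]
13: 0xdf (blk 55, set 7) → L1-HIT  vc=[15]
14: 0x26 (blk 9, set 1) → MISS  vc=[15, 41]
15: 0x45 (blk 17, set 1) → MISS  vc=[15, 41, 9]
16: 0x25 (blk 9, set 1) → VC-HIT  vc=[15, 41, 17]

SEQ = [MISS, MISS, L1-HIT, L1-HIT, MISS, L1-HIT, L1-HIT, MISS, MISS, L1-HIT, L1-HIT, L1-HIT, VC-HIT, L1-HIT, MISS, MISS, VC-HIT]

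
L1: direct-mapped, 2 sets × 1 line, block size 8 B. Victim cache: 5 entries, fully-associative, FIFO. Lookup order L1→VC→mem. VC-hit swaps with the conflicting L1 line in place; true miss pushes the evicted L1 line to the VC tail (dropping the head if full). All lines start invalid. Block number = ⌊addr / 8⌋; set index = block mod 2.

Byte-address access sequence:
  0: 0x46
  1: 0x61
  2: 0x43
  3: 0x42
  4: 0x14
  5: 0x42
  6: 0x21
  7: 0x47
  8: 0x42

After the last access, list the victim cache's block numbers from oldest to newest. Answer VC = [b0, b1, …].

VC = [12, 2, 4]

0: 0x46 (blk 8, set 0) → MISS  vc=[]
1: 0x61 (blk 12, set 0) → MISS  vc=[8]
2: 0x43 (blk 8, set 0) → VC-HIT  vc=[12]
3: 0x42 (blk 8, set 0) → L1-HIT  vc=[12]
4: 0x14 (blk 2, set 0) → MISS  vc=[12, 8]
5: 0x42 (blk 8, set 0) → VC-HIT  vc=[12, 2]
6: 0x21 (blk 4, set 0) → MISS  vc=[12, 2, 8]
7: 0x47 (blk 8, set 0) → VC-HIT  vc=[12, 2, 4]
8: 0x42 (blk 8, set 0) → L1-HIT  vc=[12, 2, 4]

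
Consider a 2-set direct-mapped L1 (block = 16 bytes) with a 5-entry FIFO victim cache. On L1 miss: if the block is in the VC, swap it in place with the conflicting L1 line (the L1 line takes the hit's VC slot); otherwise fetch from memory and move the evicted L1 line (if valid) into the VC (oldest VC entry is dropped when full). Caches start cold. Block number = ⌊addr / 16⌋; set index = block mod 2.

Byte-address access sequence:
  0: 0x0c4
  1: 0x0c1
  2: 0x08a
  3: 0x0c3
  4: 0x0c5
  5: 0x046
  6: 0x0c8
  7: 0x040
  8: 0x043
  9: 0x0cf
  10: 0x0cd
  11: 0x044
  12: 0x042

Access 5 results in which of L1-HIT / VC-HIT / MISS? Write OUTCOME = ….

0: 0xc4 (blk 12, set 0) → MISS  vc=[]
1: 0xc1 (blk 12, set 0) → L1-HIT  vc=[]
2: 0x8a (blk 8, set 0) → MISS  vc=[12]
3: 0xc3 (blk 12, set 0) → VC-HIT  vc=[8]
4: 0xc5 (blk 12, set 0) → L1-HIT  vc=[8]
5: 0x46 (blk 4, set 0) → MISS  vc=[8, 12]
6: 0xc8 (blk 12, set 0) → VC-HIT  vc=[8, 4]
7: 0x40 (blk 4, set 0) → VC-HIT  vc=[8, 12]
8: 0x43 (blk 4, set 0) → L1-HIT  vc=[8, 12]
9: 0xcf (blk 12, set 0) → VC-HIT  vc=[8, 4]
10: 0xcd (blk 12, set 0) → L1-HIT  vc=[8, 4]
11: 0x44 (blk 4, set 0) → VC-HIT  vc=[8, 12]
12: 0x42 (blk 4, set 0) → L1-HIT  vc=[8, 12]

OUTCOME = MISS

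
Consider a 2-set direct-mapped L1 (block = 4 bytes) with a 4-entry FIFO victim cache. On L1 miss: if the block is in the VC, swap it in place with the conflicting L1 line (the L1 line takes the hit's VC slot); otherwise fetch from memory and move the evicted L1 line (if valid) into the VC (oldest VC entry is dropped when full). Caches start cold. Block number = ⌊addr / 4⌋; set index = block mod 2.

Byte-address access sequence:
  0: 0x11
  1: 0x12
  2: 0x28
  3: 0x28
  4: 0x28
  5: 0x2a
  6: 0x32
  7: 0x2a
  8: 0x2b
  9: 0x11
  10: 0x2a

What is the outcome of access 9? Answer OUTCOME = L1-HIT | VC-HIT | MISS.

OUTCOME = VC-HIT

  [0] addr=0x11 blk=4 s=0: MISS | VC []
  [1] addr=0x12 blk=4 s=0: L1-HIT | VC []
  [2] addr=0x28 blk=10 s=0: MISS | VC [4]
  [3] addr=0x28 blk=10 s=0: L1-HIT | VC [4]
  [4] addr=0x28 blk=10 s=0: L1-HIT | VC [4]
  [5] addr=0x2a blk=10 s=0: L1-HIT | VC [4]
  [6] addr=0x32 blk=12 s=0: MISS | VC [4, 10]
  [7] addr=0x2a blk=10 s=0: VC-HIT | VC [4, 12]
  [8] addr=0x2b blk=10 s=0: L1-HIT | VC [4, 12]
  [9] addr=0x11 blk=4 s=0: VC-HIT | VC [10, 12]
  [10] addr=0x2a blk=10 s=0: VC-HIT | VC [4, 12]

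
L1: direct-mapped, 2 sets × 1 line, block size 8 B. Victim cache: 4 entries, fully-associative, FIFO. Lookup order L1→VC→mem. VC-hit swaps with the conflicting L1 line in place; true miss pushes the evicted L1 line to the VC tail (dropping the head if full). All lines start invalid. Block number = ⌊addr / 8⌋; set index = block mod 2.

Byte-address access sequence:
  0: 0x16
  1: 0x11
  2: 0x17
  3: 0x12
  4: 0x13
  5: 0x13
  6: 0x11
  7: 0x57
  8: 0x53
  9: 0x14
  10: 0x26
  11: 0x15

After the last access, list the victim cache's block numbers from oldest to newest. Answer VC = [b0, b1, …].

#0 0x16→b2/s0 MISS; vc=[]
#1 0x11→b2/s0 L1-HIT; vc=[]
#2 0x17→b2/s0 L1-HIT; vc=[]
#3 0x12→b2/s0 L1-HIT; vc=[]
#4 0x13→b2/s0 L1-HIT; vc=[]
#5 0x13→b2/s0 L1-HIT; vc=[]
#6 0x11→b2/s0 L1-HIT; vc=[]
#7 0x57→b10/s0 MISS; vc=[2]
#8 0x53→b10/s0 L1-HIT; vc=[2]
#9 0x14→b2/s0 VC-HIT; vc=[10]
#10 0x26→b4/s0 MISS; vc=[10,2]
#11 0x15→b2/s0 VC-HIT; vc=[10,4]

VC = [10, 4]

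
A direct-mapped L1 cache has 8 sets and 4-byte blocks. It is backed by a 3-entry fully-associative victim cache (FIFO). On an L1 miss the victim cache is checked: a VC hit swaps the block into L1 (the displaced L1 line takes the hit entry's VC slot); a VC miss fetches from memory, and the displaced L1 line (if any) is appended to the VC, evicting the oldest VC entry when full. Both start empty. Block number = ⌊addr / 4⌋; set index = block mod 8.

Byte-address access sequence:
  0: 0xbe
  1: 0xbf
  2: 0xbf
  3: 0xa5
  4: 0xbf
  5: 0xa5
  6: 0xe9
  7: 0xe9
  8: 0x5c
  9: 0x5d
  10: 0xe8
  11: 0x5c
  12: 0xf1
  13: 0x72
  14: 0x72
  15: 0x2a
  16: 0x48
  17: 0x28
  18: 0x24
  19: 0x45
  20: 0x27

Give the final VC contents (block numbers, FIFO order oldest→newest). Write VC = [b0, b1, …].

#0 0xbe→b47/s7 MISS; vc=[]
#1 0xbf→b47/s7 L1-HIT; vc=[]
#2 0xbf→b47/s7 L1-HIT; vc=[]
#3 0xa5→b41/s1 MISS; vc=[]
#4 0xbf→b47/s7 L1-HIT; vc=[]
#5 0xa5→b41/s1 L1-HIT; vc=[]
#6 0xe9→b58/s2 MISS; vc=[]
#7 0xe9→b58/s2 L1-HIT; vc=[]
#8 0x5c→b23/s7 MISS; vc=[47]
#9 0x5d→b23/s7 L1-HIT; vc=[47]
#10 0xe8→b58/s2 L1-HIT; vc=[47]
#11 0x5c→b23/s7 L1-HIT; vc=[47]
#12 0xf1→b60/s4 MISS; vc=[47]
#13 0x72→b28/s4 MISS; vc=[47,60]
#14 0x72→b28/s4 L1-HIT; vc=[47,60]
#15 0x2a→b10/s2 MISS; vc=[47,60,58]
#16 0x48→b18/s2 MISS; vc=[60,58,10]
#17 0x28→b10/s2 VC-HIT; vc=[60,58,18]
#18 0x24→b9/s1 MISS; vc=[58,18,41]
#19 0x45→b17/s1 MISS; vc=[18,41,9]
#20 0x27→b9/s1 VC-HIT; vc=[18,41,17]

VC = [18, 41, 17]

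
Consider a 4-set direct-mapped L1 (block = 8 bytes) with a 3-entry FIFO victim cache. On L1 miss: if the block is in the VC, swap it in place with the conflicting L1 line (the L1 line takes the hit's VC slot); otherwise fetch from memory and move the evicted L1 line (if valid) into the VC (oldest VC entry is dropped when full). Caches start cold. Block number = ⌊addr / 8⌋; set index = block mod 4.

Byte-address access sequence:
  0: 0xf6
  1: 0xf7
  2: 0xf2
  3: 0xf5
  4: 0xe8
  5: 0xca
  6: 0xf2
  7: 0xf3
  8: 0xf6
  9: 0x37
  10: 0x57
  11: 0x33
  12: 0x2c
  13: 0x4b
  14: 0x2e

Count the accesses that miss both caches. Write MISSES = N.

  [0] addr=0xf6 blk=30 s=2: MISS | VC []
  [1] addr=0xf7 blk=30 s=2: L1-HIT | VC []
  [2] addr=0xf2 blk=30 s=2: L1-HIT | VC []
  [3] addr=0xf5 blk=30 s=2: L1-HIT | VC []
  [4] addr=0xe8 blk=29 s=1: MISS | VC []
  [5] addr=0xca blk=25 s=1: MISS | VC [29]
  [6] addr=0xf2 blk=30 s=2: L1-HIT | VC [29]
  [7] addr=0xf3 blk=30 s=2: L1-HIT | VC [29]
  [8] addr=0xf6 blk=30 s=2: L1-HIT | VC [29]
  [9] addr=0x37 blk=6 s=2: MISS | VC [29, 30]
  [10] addr=0x57 blk=10 s=2: MISS | VC [29, 30, 6]
  [11] addr=0x33 blk=6 s=2: VC-HIT | VC [29, 30, 10]
  [12] addr=0x2c blk=5 s=1: MISS | VC [30, 10, 25]
  [13] addr=0x4b blk=9 s=1: MISS | VC [10, 25, 5]
  [14] addr=0x2e blk=5 s=1: VC-HIT | VC [10, 25, 9]

MISSES = 7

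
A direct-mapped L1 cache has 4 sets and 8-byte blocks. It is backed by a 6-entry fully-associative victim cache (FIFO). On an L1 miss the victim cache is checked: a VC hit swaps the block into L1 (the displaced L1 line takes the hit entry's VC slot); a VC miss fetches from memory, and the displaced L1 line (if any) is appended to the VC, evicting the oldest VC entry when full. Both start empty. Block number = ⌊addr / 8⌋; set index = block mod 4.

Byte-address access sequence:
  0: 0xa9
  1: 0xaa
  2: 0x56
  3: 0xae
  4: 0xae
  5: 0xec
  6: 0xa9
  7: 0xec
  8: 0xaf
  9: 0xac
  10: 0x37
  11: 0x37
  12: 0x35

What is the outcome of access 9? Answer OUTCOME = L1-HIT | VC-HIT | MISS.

OUTCOME = L1-HIT

  [0] addr=0xa9 blk=21 s=1: MISS | VC []
  [1] addr=0xaa blk=21 s=1: L1-HIT | VC []
  [2] addr=0x56 blk=10 s=2: MISS | VC []
  [3] addr=0xae blk=21 s=1: L1-HIT | VC []
  [4] addr=0xae blk=21 s=1: L1-HIT | VC []
  [5] addr=0xec blk=29 s=1: MISS | VC [21]
  [6] addr=0xa9 blk=21 s=1: VC-HIT | VC [29]
  [7] addr=0xec blk=29 s=1: VC-HIT | VC [21]
  [8] addr=0xaf blk=21 s=1: VC-HIT | VC [29]
  [9] addr=0xac blk=21 s=1: L1-HIT | VC [29]
  [10] addr=0x37 blk=6 s=2: MISS | VC [29, 10]
  [11] addr=0x37 blk=6 s=2: L1-HIT | VC [29, 10]
  [12] addr=0x35 blk=6 s=2: L1-HIT | VC [29, 10]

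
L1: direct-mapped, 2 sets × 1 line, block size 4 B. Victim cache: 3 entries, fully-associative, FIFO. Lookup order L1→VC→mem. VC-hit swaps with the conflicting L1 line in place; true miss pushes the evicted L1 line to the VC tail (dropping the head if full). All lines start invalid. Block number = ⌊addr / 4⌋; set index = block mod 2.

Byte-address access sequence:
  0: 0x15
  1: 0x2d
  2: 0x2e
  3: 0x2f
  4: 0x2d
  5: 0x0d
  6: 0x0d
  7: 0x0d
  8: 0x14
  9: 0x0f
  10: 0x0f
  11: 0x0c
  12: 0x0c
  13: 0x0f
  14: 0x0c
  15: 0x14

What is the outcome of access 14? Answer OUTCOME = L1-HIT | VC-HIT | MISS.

OUTCOME = L1-HIT

#0 0x15→b5/s1 MISS; vc=[]
#1 0x2d→b11/s1 MISS; vc=[5]
#2 0x2e→b11/s1 L1-HIT; vc=[5]
#3 0x2f→b11/s1 L1-HIT; vc=[5]
#4 0x2d→b11/s1 L1-HIT; vc=[5]
#5 0xd→b3/s1 MISS; vc=[5,11]
#6 0xd→b3/s1 L1-HIT; vc=[5,11]
#7 0xd→b3/s1 L1-HIT; vc=[5,11]
#8 0x14→b5/s1 VC-HIT; vc=[3,11]
#9 0xf→b3/s1 VC-HIT; vc=[5,11]
#10 0xf→b3/s1 L1-HIT; vc=[5,11]
#11 0xc→b3/s1 L1-HIT; vc=[5,11]
#12 0xc→b3/s1 L1-HIT; vc=[5,11]
#13 0xf→b3/s1 L1-HIT; vc=[5,11]
#14 0xc→b3/s1 L1-HIT; vc=[5,11]
#15 0x14→b5/s1 VC-HIT; vc=[3,11]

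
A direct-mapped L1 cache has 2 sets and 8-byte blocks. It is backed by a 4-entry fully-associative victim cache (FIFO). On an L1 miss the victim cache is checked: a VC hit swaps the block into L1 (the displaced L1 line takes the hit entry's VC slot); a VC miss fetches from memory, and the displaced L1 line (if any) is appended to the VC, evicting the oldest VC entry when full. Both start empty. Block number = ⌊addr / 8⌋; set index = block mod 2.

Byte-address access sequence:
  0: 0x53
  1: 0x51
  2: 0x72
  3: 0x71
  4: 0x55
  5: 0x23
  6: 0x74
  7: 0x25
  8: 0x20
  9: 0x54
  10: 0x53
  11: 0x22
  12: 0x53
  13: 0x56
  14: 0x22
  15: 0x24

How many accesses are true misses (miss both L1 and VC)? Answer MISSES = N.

MISSES = 3

0: 0x53 (blk 10, set 0) → MISS  vc=[]
1: 0x51 (blk 10, set 0) → L1-HIT  vc=[]
2: 0x72 (blk 14, set 0) → MISS  vc=[10]
3: 0x71 (blk 14, set 0) → L1-HIT  vc=[10]
4: 0x55 (blk 10, set 0) → VC-HIT  vc=[14]
5: 0x23 (blk 4, set 0) → MISS  vc=[14, 10]
6: 0x74 (blk 14, set 0) → VC-HIT  vc=[4, 10]
7: 0x25 (blk 4, set 0) → VC-HIT  vc=[14, 10]
8: 0x20 (blk 4, set 0) → L1-HIT  vc=[14, 10]
9: 0x54 (blk 10, set 0) → VC-HIT  vc=[14, 4]
10: 0x53 (blk 10, set 0) → L1-HIT  vc=[14, 4]
11: 0x22 (blk 4, set 0) → VC-HIT  vc=[14, 10]
12: 0x53 (blk 10, set 0) → VC-HIT  vc=[14, 4]
13: 0x56 (blk 10, set 0) → L1-HIT  vc=[14, 4]
14: 0x22 (blk 4, set 0) → VC-HIT  vc=[14, 10]
15: 0x24 (blk 4, set 0) → L1-HIT  vc=[14, 10]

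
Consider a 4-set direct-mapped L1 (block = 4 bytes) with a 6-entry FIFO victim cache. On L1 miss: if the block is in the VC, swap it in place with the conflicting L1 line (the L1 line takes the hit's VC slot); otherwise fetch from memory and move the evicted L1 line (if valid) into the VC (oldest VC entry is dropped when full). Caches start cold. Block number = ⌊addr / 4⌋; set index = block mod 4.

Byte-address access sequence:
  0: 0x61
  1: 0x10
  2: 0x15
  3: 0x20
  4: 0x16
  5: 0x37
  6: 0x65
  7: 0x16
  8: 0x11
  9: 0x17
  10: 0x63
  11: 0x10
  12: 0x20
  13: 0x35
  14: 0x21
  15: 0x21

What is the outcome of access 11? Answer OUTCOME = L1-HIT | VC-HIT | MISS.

0: 0x61 (blk 24, set 0) → MISS  vc=[]
1: 0x10 (blk 4, set 0) → MISS  vc=[24]
2: 0x15 (blk 5, set 1) → MISS  vc=[24]
3: 0x20 (blk 8, set 0) → MISS  vc=[24, 4]
4: 0x16 (blk 5, set 1) → L1-HIT  vc=[24, 4]
5: 0x37 (blk 13, set 1) → MISS  vc=[24, 4, 5]
6: 0x65 (blk 25, set 1) → MISS  vc=[24, 4, 5, 13]
7: 0x16 (blk 5, set 1) → VC-HIT  vc=[24, 4, 25, 13]
8: 0x11 (blk 4, set 0) → VC-HIT  vc=[24, 8, 25, 13]
9: 0x17 (blk 5, set 1) → L1-HIT  vc=[24, 8, 25, 13]
10: 0x63 (blk 24, set 0) → VC-HIT  vc=[4, 8, 25, 13]
11: 0x10 (blk 4, set 0) → VC-HIT  vc=[24, 8, 25, 13]
12: 0x20 (blk 8, set 0) → VC-HIT  vc=[24, 4, 25, 13]
13: 0x35 (blk 13, set 1) → VC-HIT  vc=[24, 4, 25, 5]
14: 0x21 (blk 8, set 0) → L1-HIT  vc=[24, 4, 25, 5]
15: 0x21 (blk 8, set 0) → L1-HIT  vc=[24, 4, 25, 5]

OUTCOME = VC-HIT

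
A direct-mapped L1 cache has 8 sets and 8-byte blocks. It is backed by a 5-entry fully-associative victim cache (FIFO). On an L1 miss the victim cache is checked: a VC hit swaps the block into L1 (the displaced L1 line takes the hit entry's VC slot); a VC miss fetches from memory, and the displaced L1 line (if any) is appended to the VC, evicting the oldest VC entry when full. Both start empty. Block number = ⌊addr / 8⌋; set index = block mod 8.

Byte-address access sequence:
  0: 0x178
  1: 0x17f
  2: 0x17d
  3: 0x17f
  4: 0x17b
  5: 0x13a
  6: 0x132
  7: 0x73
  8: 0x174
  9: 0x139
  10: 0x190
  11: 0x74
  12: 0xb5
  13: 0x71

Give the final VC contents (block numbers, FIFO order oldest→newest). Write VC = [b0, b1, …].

VC = [47, 38, 46, 22]

#0 0x178→b47/s7 MISS; vc=[]
#1 0x17f→b47/s7 L1-HIT; vc=[]
#2 0x17d→b47/s7 L1-HIT; vc=[]
#3 0x17f→b47/s7 L1-HIT; vc=[]
#4 0x17b→b47/s7 L1-HIT; vc=[]
#5 0x13a→b39/s7 MISS; vc=[47]
#6 0x132→b38/s6 MISS; vc=[47]
#7 0x73→b14/s6 MISS; vc=[47,38]
#8 0x174→b46/s6 MISS; vc=[47,38,14]
#9 0x139→b39/s7 L1-HIT; vc=[47,38,14]
#10 0x190→b50/s2 MISS; vc=[47,38,14]
#11 0x74→b14/s6 VC-HIT; vc=[47,38,46]
#12 0xb5→b22/s6 MISS; vc=[47,38,46,14]
#13 0x71→b14/s6 VC-HIT; vc=[47,38,46,22]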